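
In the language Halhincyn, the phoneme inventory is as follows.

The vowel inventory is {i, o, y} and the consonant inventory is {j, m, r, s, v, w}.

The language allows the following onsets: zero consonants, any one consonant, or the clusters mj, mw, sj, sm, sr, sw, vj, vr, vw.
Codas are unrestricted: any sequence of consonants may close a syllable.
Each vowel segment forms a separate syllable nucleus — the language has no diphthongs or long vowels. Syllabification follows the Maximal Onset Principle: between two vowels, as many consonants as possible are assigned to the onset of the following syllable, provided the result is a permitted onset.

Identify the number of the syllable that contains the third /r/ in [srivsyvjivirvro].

5

Vowels present: i, y, i, i, o; each is a nucleus, giving 5 syllables.
Between /i/ (V1) and /y/ (V2): cluster /vs/ — the longest permitted-onset suffix is /s/; onset = /s/, preceding coda = /v/.
Between /y/ (V2) and /i/ (V3): /vj/ is a licit onset in full, so it all attaches to the next syllable.
Between /i/ (V3) and /i/ (V4): just /v/ — single C goes to the following onset.
Between /i/ (V4) and /o/ (V5): /rvr/ — longest licit onset from the right is /vr/, leaving /r/ as coda.
So the parse is sriv.sy.vji.vir.vro.
The third /r/ is in the onset of syllable 5 (/vro/).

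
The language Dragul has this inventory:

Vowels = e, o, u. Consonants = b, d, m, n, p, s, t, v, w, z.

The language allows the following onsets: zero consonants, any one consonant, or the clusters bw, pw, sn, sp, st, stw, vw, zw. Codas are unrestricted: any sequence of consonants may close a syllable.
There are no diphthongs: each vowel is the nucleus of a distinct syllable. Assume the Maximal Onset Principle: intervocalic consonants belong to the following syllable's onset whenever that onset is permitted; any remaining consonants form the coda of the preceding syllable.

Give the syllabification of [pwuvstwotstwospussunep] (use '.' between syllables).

Nuclei (vowels): u, o, o, u, u, e → 6 syllables.
σ1/σ2 boundary: /vstw/ splits as /v/ + /stw/ (/stw/ is the longest suffix that is a licit onset).
σ2/σ3 boundary: /tstw/ — longest licit onset from the right is /stw/, leaving /t/ as coda.
σ3/σ4 boundary: cluster /sp/ — /sp/ is itself a permitted onset, so the whole cluster goes right; preceding coda = ∅.
σ4/σ5 boundary: /ss/ — longest licit onset from the right is /s/, leaving /s/ as coda.
σ5/σ6 boundary: just /n/ — single C goes to the following onset.

pwuv.stwot.stwo.spus.su.nep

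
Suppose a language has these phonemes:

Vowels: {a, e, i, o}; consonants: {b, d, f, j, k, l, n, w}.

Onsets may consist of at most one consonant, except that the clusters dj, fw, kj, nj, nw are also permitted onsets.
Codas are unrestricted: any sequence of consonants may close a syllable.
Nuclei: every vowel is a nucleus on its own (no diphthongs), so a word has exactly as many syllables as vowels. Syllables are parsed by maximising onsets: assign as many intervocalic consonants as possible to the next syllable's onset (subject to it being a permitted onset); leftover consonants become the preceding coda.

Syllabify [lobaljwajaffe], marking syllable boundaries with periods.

lo.balj.wa.jaf.fe

Vowels present: o, a, a, a, e; each is a nucleus, giving 5 syllables.
Between /o/ (V1) and /a/ (V2): /b/ → onset of the next syllable (single consonants are always licit onsets).
Between /a/ (V2) and /a/ (V3): cluster /ljw/ — the longest permitted-onset suffix is /w/; onset = /w/, preceding coda = /lj/.
Between /a/ (V3) and /a/ (V4): /j/ → onset of the next syllable (single consonants are always licit onsets).
Between /a/ (V4) and /e/ (V5): /ff/ splits as /f/ + /f/ (/f/ is the longest suffix that is a licit onset).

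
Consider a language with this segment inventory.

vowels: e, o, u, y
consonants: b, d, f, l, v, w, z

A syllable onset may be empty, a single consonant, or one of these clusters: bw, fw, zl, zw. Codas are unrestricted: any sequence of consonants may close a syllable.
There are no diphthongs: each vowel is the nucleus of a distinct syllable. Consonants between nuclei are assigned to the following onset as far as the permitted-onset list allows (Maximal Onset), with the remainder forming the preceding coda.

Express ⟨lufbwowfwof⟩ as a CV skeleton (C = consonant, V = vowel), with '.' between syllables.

The vowels are u, o, o — 3 nuclei, so 3 syllables.
Between /u/ (V1) and /o/ (V2): /fbw/ — longest licit onset from the right is /bw/, leaving /f/ as coda.
Between /o/ (V2) and /o/ (V3): /wfw/; trying suffixes from longest down, /fw/ is the first permitted one, so coda /w/ | onset /fw/.
Result: luf.bwow.fwof.
Mapping each syllable to C/V: /luf/ → CVC, /bwow/ → CCVC, /fwof/ → CCVC.

CVC.CCVC.CCVC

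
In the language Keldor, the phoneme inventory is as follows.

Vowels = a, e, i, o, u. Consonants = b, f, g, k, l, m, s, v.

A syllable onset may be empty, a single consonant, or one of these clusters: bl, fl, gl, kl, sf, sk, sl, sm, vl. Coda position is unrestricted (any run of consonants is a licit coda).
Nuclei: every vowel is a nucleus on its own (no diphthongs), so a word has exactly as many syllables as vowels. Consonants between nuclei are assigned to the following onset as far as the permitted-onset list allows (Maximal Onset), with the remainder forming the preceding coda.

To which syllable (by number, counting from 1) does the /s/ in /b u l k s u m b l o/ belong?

2

The vowels are u, u, o — 3 nuclei, so 3 syllables.
V1 /u/ – V2 /u/: /lks/ splits as /lk/ + /s/ (/s/ is the longest suffix that is a licit onset).
V2 /u/ – V3 /o/: cluster /mbl/ — the longest permitted-onset suffix is /bl/; onset = /bl/, preceding coda = /m/.
Result: bulk.sum.blo.
The /s/ is in the onset of syllable 2 (/sum/).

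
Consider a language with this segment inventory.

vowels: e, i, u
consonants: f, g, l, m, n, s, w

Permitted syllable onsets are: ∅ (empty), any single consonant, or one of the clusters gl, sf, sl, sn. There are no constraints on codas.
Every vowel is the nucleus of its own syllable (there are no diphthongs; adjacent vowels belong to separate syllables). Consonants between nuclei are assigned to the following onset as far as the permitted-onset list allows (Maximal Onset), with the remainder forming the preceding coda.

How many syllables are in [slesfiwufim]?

4

The vowels are e, i, u, i — 4 nuclei, so 4 syllables.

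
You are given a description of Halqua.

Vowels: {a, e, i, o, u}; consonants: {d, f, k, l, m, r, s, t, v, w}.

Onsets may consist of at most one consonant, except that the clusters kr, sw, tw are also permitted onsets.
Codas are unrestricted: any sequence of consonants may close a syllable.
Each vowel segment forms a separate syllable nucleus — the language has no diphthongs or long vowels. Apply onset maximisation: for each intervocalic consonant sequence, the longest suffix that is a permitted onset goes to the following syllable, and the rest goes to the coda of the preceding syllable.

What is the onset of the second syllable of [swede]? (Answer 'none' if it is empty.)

Nuclei (vowels): e, e → 2 syllables.
/e…e/ gap (V1→V2): /d/ is a single consonant, so it becomes the next onset.
Result: swe.de.
Syllable 2 is /de/: onset /d/, nucleus /e/, coda ∅.

d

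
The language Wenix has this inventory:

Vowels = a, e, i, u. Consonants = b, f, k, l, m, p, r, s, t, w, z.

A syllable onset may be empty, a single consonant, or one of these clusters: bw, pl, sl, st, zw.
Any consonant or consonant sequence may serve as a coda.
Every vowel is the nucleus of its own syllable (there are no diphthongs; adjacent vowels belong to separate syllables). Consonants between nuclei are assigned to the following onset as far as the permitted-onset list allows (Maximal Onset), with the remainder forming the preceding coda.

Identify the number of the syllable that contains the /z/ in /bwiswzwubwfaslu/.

The vowels are i, u, a, u — 4 nuclei, so 4 syllables.
Between /i/ (V1) and /u/ (V2): /swzw/; trying suffixes from longest down, /zw/ is the first permitted one, so coda /sw/ | onset /zw/.
Between /u/ (V2) and /a/ (V3): cluster /bwf/ — the longest permitted-onset suffix is /f/; onset = /f/, preceding coda = /bw/.
Between /a/ (V3) and /u/ (V4): /sl/ — entire cluster is a permitted onset → onset /sl/, coda ∅.
Putting it together: bwisw.zwubw.fa.slu.
The /z/ is in the onset of syllable 2 (/zwubw/).

2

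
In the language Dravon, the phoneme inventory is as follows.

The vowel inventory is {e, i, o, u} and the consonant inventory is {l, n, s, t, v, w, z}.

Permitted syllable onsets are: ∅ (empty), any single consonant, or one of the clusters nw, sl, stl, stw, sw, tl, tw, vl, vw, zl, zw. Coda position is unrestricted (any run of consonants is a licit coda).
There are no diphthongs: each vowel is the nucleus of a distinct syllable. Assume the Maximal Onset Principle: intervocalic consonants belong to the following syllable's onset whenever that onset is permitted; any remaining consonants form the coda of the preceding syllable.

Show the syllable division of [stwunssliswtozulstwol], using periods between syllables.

stwuns.slisw.to.zul.stwol

The vowels are u, i, o, u, o — 5 nuclei, so 5 syllables.
V1 /u/ – V2 /i/: /nssl/; trying suffixes from longest down, /sl/ is the first permitted one, so coda /ns/ | onset /sl/.
V2 /i/ – V3 /o/: /swt/ splits as /sw/ + /t/ (/t/ is the longest suffix that is a licit onset).
V3 /o/ – V4 /u/: just /z/ — single C goes to the following onset.
V4 /u/ – V5 /o/: cluster /lstw/ — the longest permitted-onset suffix is /stw/; onset = /stw/, preceding coda = /l/.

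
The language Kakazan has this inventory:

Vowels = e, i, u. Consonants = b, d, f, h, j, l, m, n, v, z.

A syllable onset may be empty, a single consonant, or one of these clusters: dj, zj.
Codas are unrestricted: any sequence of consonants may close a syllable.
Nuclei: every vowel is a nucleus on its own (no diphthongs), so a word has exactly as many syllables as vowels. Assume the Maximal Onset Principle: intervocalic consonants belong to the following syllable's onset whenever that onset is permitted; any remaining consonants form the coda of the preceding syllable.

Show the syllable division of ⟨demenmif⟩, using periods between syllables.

Nuclei (vowels): e, e, i → 3 syllables.
V1 /e/ – V2 /e/: just /m/ — single C goes to the following onset.
V2 /e/ – V3 /i/: cluster /nm/ — the longest permitted-onset suffix is /m/; onset = /m/, preceding coda = /n/.

de.men.mif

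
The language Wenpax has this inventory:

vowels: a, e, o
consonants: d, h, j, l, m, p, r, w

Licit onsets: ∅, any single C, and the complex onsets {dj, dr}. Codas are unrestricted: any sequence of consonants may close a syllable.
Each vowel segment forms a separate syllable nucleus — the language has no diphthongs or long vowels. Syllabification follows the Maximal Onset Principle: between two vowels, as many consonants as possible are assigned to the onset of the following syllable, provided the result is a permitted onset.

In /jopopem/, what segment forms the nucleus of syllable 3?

e

Vowels present: o, o, e; each is a nucleus, giving 3 syllables.
The third nucleus (vowel 3 from the left) is /e/.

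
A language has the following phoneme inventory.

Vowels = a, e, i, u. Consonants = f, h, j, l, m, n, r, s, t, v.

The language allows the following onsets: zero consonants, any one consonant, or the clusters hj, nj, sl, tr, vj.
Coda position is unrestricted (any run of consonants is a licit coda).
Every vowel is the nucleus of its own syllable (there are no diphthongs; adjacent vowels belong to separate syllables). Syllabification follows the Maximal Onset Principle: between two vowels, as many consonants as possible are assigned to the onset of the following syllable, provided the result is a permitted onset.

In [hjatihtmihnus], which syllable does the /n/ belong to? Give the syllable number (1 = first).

4

The vowels are a, i, i, u — 4 nuclei, so 4 syllables.
/a…i/ gap (V1→V2): just /t/ — single C goes to the following onset.
/i…i/ gap (V2→V3): cluster /htm/ — the longest permitted-onset suffix is /m/; onset = /m/, preceding coda = /ht/.
/i…u/ gap (V3→V4): /hn/ splits as /h/ + /n/ (/n/ is the longest suffix that is a licit onset).
Putting it together: hja.tiht.mih.nus.
The /n/ is in the onset of syllable 4 (/nus/).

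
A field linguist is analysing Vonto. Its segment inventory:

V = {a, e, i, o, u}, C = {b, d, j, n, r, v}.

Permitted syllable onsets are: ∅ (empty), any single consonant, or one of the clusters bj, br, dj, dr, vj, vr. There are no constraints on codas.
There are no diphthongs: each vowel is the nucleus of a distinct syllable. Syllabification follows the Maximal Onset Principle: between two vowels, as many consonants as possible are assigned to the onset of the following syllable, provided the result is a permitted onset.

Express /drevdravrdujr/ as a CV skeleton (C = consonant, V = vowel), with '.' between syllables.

The vowels are e, a, u — 3 nuclei, so 3 syllables.
/e…a/ gap (V1→V2): /vdr/; trying suffixes from longest down, /dr/ is the first permitted one, so coda /v/ | onset /dr/.
/a…u/ gap (V2→V3): /vrd/ splits as /vr/ + /d/ (/d/ is the longest suffix that is a licit onset).
Putting it together: drev.dravr.dujr.
Mapping each syllable to C/V: /drev/ → CCVC, /dravr/ → CCVCC, /dujr/ → CVCC.

CCVC.CCVCC.CVCC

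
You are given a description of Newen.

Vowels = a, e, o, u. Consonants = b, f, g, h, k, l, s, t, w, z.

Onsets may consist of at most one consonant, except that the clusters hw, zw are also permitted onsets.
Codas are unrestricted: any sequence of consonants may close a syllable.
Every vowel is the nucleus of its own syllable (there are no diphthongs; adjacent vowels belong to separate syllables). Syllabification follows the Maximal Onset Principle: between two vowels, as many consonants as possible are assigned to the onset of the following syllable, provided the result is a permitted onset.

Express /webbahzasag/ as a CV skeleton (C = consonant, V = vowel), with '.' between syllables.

CVC.CVC.CV.CVC

The vowels are e, a, a, a — 4 nuclei, so 4 syllables.
Between /e/ (V1) and /a/ (V2): /bb/ splits as /b/ + /b/ (/b/ is the longest suffix that is a licit onset).
Between /a/ (V2) and /a/ (V3): /hz/ — longest licit onset from the right is /z/, leaving /h/ as coda.
Between /a/ (V3) and /a/ (V4): just /s/ — single C goes to the following onset.
So the parse is web.bah.za.sag.
Mapping each syllable to C/V: /web/ → CVC, /bah/ → CVC, /za/ → CV, /sag/ → CVC.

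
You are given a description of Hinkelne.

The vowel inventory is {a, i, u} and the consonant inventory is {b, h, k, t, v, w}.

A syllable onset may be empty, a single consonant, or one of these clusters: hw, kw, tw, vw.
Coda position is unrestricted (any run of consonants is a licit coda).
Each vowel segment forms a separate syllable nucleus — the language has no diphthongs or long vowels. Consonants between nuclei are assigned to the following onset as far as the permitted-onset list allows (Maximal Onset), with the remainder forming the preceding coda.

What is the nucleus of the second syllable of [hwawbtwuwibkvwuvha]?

Vowels present: a, u, i, u, a; each is a nucleus, giving 5 syllables.
The second nucleus (vowel 2 from the left) is /u/.

u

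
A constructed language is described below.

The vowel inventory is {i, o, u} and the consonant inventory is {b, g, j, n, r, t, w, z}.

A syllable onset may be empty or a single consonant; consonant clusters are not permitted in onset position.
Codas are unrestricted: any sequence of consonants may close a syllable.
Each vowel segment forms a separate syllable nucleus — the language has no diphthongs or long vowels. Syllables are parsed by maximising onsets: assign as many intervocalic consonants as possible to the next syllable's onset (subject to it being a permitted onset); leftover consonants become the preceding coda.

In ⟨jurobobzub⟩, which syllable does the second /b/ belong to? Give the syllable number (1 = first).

The vowels are u, o, o, u — 4 nuclei, so 4 syllables.
V1 /u/ – V2 /o/: /r/ → onset of the next syllable (single consonants are always licit onsets).
V2 /o/ – V3 /o/: just /b/ — single C goes to the following onset.
V3 /o/ – V4 /u/: /bz/ — longest licit onset from the right is /z/, leaving /b/ as coda.
Result: ju.ro.bob.zub.
The second /b/ is in the coda of syllable 3 (/bob/).

3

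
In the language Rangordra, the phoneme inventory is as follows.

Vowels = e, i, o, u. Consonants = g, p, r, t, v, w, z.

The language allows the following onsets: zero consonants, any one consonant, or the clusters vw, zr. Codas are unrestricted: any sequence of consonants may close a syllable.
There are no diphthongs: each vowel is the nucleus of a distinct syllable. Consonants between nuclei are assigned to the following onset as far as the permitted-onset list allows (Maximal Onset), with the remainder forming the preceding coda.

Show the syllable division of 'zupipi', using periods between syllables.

Nuclei (vowels): u, i, i → 3 syllables.
/u…i/ gap (V1→V2): just /p/ — single C goes to the following onset.
/i…i/ gap (V2→V3): /p/ → onset of the next syllable (single consonants are always licit onsets).

zu.pi.pi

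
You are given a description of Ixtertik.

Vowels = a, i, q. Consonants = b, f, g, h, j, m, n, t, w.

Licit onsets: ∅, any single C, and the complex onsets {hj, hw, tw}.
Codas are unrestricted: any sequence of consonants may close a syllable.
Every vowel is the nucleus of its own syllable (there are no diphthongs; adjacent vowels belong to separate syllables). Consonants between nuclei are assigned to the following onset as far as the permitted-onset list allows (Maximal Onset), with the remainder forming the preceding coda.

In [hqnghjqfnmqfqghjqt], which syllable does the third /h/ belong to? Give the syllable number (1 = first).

5

Nuclei (vowels): q, q, q, q, q → 5 syllables.
/q…q/ gap (V1→V2): /nghj/ — longest licit onset from the right is /hj/, leaving /ng/ as coda.
/q…q/ gap (V2→V3): /fnm/ splits as /fn/ + /m/ (/m/ is the longest suffix that is a licit onset).
/q…q/ gap (V3→V4): just /f/ — single C goes to the following onset.
/q…q/ gap (V4→V5): /ghj/ — longest licit onset from the right is /hj/, leaving /g/ as coda.
Putting it together: hqng.hjqfn.mq.fqg.hjqt.
The third /h/ is in the onset of syllable 5 (/hjqt/).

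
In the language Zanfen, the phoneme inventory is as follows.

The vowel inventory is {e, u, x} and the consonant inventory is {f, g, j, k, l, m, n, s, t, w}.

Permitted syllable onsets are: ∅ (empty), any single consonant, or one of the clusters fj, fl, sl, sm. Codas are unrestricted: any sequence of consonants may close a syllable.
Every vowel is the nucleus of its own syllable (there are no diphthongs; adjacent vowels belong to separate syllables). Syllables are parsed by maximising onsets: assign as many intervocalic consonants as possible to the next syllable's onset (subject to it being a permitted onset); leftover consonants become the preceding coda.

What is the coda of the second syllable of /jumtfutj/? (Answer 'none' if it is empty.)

Vowels present: u, u; each is a nucleus, giving 2 syllables.
/u…u/ gap (V1→V2): /mtf/ — longest licit onset from the right is /f/, leaving /mt/ as coda.
Result: jumt.futj.
Syllable 2 is /futj/: onset /f/, nucleus /u/, coda /tj/.

tj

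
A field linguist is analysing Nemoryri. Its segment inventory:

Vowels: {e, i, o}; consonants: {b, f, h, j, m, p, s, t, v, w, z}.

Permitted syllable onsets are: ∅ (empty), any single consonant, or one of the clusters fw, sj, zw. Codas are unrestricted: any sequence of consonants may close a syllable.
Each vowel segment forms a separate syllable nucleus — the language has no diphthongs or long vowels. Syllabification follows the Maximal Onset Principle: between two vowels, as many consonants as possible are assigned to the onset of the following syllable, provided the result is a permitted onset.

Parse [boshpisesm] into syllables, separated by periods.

Vowels present: o, i, e; each is a nucleus, giving 3 syllables.
V1 /o/ – V2 /i/: /shp/ splits as /sh/ + /p/ (/p/ is the longest suffix that is a licit onset).
V2 /i/ – V3 /e/: just /s/ — single C goes to the following onset.

bosh.pi.sesm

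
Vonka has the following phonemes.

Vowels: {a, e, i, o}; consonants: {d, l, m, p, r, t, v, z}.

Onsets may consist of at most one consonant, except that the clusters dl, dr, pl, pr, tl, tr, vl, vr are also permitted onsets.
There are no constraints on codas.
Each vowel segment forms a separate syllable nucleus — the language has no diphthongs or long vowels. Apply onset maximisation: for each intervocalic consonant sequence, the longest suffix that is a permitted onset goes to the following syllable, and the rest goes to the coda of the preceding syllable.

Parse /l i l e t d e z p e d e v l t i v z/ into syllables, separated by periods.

Nuclei (vowels): i, e, e, e, e, i → 6 syllables.
σ1/σ2 boundary: just /l/ — single C goes to the following onset.
σ2/σ3 boundary: /td/; trying suffixes from longest down, /d/ is the first permitted one, so coda /t/ | onset /d/.
σ3/σ4 boundary: /zp/ — longest licit onset from the right is /p/, leaving /z/ as coda.
σ4/σ5 boundary: /d/ is a single consonant, so it becomes the next onset.
σ5/σ6 boundary: cluster /vlt/ — the longest permitted-onset suffix is /t/; onset = /t/, preceding coda = /vl/.

li.let.dez.pe.devl.tivz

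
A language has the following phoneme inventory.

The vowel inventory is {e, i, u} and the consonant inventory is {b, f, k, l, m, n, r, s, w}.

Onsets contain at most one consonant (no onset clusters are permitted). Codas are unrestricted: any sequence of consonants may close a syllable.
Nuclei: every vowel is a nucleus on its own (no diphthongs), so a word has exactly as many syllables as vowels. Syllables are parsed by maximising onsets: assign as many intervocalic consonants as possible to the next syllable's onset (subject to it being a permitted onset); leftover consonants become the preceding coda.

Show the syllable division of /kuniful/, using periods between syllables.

Vowels present: u, i, u; each is a nucleus, giving 3 syllables.
V1 /u/ – V2 /i/: /n/ → onset of the next syllable (single consonants are always licit onsets).
V2 /i/ – V3 /u/: /f/ → onset of the next syllable (single consonants are always licit onsets).

ku.ni.ful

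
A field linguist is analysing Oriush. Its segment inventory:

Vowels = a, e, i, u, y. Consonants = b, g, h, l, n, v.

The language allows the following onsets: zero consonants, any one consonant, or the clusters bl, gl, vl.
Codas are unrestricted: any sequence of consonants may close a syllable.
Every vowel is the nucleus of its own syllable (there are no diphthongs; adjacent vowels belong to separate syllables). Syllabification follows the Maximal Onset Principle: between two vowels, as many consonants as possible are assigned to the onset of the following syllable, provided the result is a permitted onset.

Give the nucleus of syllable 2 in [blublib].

i

Vowels present: u, i; each is a nucleus, giving 2 syllables.
The second nucleus (vowel 2 from the left) is /i/.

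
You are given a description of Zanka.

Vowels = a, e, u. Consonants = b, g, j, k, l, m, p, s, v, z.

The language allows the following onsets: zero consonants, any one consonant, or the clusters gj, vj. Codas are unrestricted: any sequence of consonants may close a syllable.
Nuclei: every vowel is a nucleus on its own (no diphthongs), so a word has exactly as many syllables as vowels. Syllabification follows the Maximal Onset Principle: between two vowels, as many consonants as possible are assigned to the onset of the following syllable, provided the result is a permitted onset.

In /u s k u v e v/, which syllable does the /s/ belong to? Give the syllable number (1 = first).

1

Vowels present: u, u, e; each is a nucleus, giving 3 syllables.
σ1/σ2 boundary: /sk/ — longest licit onset from the right is /k/, leaving /s/ as coda.
σ2/σ3 boundary: /v/ is a single consonant, so it becomes the next onset.
Syllabification: us.ku.vev.
The /s/ is in the coda of syllable 1 (/us/).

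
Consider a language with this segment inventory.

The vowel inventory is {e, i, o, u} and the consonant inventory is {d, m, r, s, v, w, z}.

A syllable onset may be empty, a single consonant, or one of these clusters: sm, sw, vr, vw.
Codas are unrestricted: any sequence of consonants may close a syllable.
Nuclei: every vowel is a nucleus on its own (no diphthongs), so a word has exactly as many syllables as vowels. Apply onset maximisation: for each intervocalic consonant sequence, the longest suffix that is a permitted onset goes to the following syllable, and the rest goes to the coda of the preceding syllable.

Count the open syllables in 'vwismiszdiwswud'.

Nuclei (vowels): i, i, i, u → 4 syllables.
V1 /i/ – V2 /i/: /sm/ is a licit onset in full, so it all attaches to the next syllable.
V2 /i/ – V3 /i/: /szd/ — longest licit onset from the right is /d/, leaving /sz/ as coda.
V3 /i/ – V4 /u/: cluster /wsw/ — the longest permitted-onset suffix is /sw/; onset = /sw/, preceding coda = /w/.
Result: vwi.smisz.diw.swud.
Classifying each syllable: /vwi/ (open), /smisz/ (closed), /diw/ (closed), /swud/ (closed).
Open syllables: 1.

1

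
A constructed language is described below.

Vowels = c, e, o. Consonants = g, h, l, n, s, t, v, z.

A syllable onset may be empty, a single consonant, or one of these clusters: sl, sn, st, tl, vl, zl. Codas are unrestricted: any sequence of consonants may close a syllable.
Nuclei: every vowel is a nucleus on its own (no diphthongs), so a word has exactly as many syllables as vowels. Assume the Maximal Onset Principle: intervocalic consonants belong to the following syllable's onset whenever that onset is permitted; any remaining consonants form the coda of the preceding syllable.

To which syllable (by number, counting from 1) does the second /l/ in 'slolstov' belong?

1

The vowels are o, o — 2 nuclei, so 2 syllables.
/o…o/ gap (V1→V2): /lst/ splits as /l/ + /st/ (/st/ is the longest suffix that is a licit onset).
Putting it together: slol.stov.
The second /l/ is in the coda of syllable 1 (/slol/).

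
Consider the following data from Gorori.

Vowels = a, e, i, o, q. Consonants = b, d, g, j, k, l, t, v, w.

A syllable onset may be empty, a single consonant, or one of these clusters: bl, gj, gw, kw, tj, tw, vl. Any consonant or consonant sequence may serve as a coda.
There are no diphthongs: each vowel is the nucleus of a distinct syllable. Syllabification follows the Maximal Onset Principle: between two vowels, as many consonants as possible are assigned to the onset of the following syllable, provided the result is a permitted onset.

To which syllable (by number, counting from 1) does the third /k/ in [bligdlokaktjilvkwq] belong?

The vowels are i, o, a, i, q — 5 nuclei, so 5 syllables.
/i…o/ gap (V1→V2): /gdl/ — longest licit onset from the right is /l/, leaving /gd/ as coda.
/o…a/ gap (V2→V3): just /k/ — single C goes to the following onset.
/a…i/ gap (V3→V4): /ktj/ — longest licit onset from the right is /tj/, leaving /k/ as coda.
/i…q/ gap (V4→V5): /lvkw/ splits as /lv/ + /kw/ (/kw/ is the longest suffix that is a licit onset).
Syllabification: bligd.lo.kak.tjilv.kwq.
The third /k/ is in the onset of syllable 5 (/kwq/).

5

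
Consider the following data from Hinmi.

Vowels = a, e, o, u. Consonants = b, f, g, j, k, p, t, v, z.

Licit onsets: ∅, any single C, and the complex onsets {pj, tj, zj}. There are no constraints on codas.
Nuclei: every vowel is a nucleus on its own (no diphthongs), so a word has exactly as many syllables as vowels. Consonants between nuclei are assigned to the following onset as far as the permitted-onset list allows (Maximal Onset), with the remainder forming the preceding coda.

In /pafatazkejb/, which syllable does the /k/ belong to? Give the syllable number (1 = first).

4

Vowels present: a, a, a, e; each is a nucleus, giving 4 syllables.
/a…a/ gap (V1→V2): just /f/ — single C goes to the following onset.
/a…a/ gap (V2→V3): /t/ → onset of the next syllable (single consonants are always licit onsets).
/a…e/ gap (V3→V4): /zk/; trying suffixes from longest down, /k/ is the first permitted one, so coda /z/ | onset /k/.
Putting it together: pa.fa.taz.kejb.
The /k/ is in the onset of syllable 4 (/kejb/).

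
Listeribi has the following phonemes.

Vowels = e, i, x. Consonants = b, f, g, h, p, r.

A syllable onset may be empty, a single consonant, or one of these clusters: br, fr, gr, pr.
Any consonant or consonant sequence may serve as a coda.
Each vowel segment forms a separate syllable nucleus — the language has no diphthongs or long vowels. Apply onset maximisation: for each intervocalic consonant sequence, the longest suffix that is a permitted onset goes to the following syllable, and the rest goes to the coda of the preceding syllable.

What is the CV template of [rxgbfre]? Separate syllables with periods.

CVCC.CCV

Nuclei (vowels): x, e → 2 syllables.
σ1/σ2 boundary: /gbfr/; trying suffixes from longest down, /fr/ is the first permitted one, so coda /gb/ | onset /fr/.
Result: rxgb.fre.
Mapping each syllable to C/V: /rxgb/ → CVCC, /fre/ → CCV.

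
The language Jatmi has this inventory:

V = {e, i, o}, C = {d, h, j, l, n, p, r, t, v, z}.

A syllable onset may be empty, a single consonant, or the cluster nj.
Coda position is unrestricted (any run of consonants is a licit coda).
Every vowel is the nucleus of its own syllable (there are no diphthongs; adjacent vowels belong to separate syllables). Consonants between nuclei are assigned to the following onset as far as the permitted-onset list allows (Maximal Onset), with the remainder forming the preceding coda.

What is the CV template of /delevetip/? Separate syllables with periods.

CV.CV.CV.CVC

The vowels are e, e, e, i — 4 nuclei, so 4 syllables.
Between /e/ (V1) and /e/ (V2): just /l/ — single C goes to the following onset.
Between /e/ (V2) and /e/ (V3): /v/ is a single consonant, so it becomes the next onset.
Between /e/ (V3) and /i/ (V4): just /t/ — single C goes to the following onset.
Result: de.le.ve.tip.
Mapping each syllable to C/V: /de/ → CV, /le/ → CV, /ve/ → CV, /tip/ → CVC.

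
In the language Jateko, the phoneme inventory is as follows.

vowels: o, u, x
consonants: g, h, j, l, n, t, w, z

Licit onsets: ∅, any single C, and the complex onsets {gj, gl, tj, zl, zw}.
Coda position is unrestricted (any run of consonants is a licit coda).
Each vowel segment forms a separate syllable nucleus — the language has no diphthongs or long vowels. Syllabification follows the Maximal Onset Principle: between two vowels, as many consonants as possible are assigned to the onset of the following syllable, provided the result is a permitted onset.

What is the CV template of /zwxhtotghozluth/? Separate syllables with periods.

Vowels present: x, o, o, u; each is a nucleus, giving 4 syllables.
σ1/σ2 boundary: /ht/; trying suffixes from longest down, /t/ is the first permitted one, so coda /h/ | onset /t/.
σ2/σ3 boundary: /tgh/ — longest licit onset from the right is /h/, leaving /tg/ as coda.
σ3/σ4 boundary: cluster /zl/ — /zl/ is itself a permitted onset, so the whole cluster goes right; preceding coda = ∅.
Result: zwxh.totg.ho.zluth.
Mapping each syllable to C/V: /zwxh/ → CCVC, /totg/ → CVCC, /ho/ → CV, /zluth/ → CCVCC.

CCVC.CVCC.CV.CCVCC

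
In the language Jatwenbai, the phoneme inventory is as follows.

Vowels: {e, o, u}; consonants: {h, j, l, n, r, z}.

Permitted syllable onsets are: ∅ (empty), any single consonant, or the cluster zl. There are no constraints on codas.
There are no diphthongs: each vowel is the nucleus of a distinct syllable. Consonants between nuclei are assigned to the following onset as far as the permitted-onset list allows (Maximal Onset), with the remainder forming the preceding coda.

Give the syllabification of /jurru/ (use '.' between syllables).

Nuclei (vowels): u, u → 2 syllables.
V1 /u/ – V2 /u/: cluster /rr/ — the longest permitted-onset suffix is /r/; onset = /r/, preceding coda = /r/.

jur.ru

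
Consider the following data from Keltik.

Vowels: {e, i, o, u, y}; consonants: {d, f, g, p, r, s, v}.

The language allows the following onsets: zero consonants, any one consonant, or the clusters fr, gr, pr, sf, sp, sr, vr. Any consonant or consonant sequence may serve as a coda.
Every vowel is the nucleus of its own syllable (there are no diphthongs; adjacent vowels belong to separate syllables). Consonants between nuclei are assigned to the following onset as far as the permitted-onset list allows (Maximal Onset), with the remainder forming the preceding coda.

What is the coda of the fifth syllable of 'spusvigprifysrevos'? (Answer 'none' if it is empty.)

none

The vowels are u, i, i, y, e, o — 6 nuclei, so 6 syllables.
Between /u/ (V1) and /i/ (V2): cluster /sv/ — the longest permitted-onset suffix is /v/; onset = /v/, preceding coda = /s/.
Between /i/ (V2) and /i/ (V3): /gpr/ — longest licit onset from the right is /pr/, leaving /g/ as coda.
Between /i/ (V3) and /y/ (V4): /f/ is a single consonant, so it becomes the next onset.
Between /y/ (V4) and /e/ (V5): /sr/ — entire cluster is a permitted onset → onset /sr/, coda ∅.
Between /e/ (V5) and /o/ (V6): /v/ → onset of the next syllable (single consonants are always licit onsets).
Putting it together: spus.vig.pri.fy.sre.vos.
Syllable 5 is /sre/: onset /sr/, nucleus /e/, coda ∅.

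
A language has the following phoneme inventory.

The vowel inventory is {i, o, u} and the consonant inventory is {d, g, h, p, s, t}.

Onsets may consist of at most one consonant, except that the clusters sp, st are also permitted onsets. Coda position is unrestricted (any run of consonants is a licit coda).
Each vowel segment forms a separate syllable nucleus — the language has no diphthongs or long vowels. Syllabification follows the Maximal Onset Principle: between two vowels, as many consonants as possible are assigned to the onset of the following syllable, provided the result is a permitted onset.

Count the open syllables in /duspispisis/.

3

Vowels present: u, i, i, i; each is a nucleus, giving 4 syllables.
V1 /u/ – V2 /i/: cluster /sp/ — /sp/ is itself a permitted onset, so the whole cluster goes right; preceding coda = ∅.
V2 /i/ – V3 /i/: /sp/ — entire cluster is a permitted onset → onset /sp/, coda ∅.
V3 /i/ – V4 /i/: /s/ → onset of the next syllable (single consonants are always licit onsets).
Result: du.spi.spi.sis.
Classifying each syllable: /du/ (open), /spi/ (open), /spi/ (open), /sis/ (closed).
Open syllables: 3.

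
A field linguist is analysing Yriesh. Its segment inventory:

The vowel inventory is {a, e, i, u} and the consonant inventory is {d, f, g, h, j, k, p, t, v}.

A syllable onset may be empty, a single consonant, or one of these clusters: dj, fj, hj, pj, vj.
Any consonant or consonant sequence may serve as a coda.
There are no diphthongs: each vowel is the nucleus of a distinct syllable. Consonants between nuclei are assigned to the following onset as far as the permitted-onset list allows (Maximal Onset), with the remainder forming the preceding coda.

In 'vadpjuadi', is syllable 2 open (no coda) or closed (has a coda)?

Vowels present: a, u, a, i; each is a nucleus, giving 4 syllables.
σ1/σ2 boundary: /dpj/; trying suffixes from longest down, /pj/ is the first permitted one, so coda /d/ | onset /pj/.
σ2/σ3 boundary: hiatus — the boundary sits between the two vowels.
σ3/σ4 boundary: just /d/ — single C goes to the following onset.
Result: vad.pju.a.di.
Syllable 2 is /pju/; it ends in its nucleus with no coda, so it is open.

open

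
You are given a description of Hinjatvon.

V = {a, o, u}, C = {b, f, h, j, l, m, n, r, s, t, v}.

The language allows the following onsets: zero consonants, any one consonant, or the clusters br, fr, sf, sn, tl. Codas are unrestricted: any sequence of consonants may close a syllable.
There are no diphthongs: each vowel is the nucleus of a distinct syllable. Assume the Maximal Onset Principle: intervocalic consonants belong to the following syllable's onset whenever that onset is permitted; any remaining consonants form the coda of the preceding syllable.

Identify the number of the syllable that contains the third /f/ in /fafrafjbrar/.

2

The vowels are a, a, a — 3 nuclei, so 3 syllables.
V1 /a/ – V2 /a/: /fr/ is a licit onset in full, so it all attaches to the next syllable.
V2 /a/ – V3 /a/: /fjbr/ — longest licit onset from the right is /br/, leaving /fj/ as coda.
So the parse is fa.frafj.brar.
The third /f/ is in the coda of syllable 2 (/frafj/).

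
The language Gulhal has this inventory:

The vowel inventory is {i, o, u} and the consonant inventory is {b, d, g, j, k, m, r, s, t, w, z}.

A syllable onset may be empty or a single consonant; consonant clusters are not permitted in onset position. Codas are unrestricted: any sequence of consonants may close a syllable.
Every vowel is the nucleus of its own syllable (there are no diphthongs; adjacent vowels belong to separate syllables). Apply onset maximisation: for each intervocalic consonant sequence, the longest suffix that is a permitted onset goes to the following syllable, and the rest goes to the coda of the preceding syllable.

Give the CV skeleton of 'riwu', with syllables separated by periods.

Vowels present: i, u; each is a nucleus, giving 2 syllables.
V1 /i/ – V2 /u/: just /w/ — single C goes to the following onset.
So the parse is ri.wu.
Mapping each syllable to C/V: /ri/ → CV, /wu/ → CV.

CV.CV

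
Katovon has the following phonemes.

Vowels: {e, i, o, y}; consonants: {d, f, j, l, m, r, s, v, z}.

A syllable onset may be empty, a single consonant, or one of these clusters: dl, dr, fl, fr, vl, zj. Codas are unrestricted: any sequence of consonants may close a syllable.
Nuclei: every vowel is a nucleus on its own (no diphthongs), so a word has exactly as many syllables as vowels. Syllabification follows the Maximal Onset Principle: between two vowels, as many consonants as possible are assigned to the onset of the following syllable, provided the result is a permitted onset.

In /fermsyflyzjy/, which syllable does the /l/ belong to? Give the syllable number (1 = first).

Nuclei (vowels): e, y, y, y → 4 syllables.
/e…y/ gap (V1→V2): cluster /rms/ — the longest permitted-onset suffix is /s/; onset = /s/, preceding coda = /rm/.
/y…y/ gap (V2→V3): /fl/ — entire cluster is a permitted onset → onset /fl/, coda ∅.
/y…y/ gap (V3→V4): cluster /zj/ — /zj/ is itself a permitted onset, so the whole cluster goes right; preceding coda = ∅.
Putting it together: ferm.sy.fly.zjy.
The /l/ is in the onset of syllable 3 (/fly/).

3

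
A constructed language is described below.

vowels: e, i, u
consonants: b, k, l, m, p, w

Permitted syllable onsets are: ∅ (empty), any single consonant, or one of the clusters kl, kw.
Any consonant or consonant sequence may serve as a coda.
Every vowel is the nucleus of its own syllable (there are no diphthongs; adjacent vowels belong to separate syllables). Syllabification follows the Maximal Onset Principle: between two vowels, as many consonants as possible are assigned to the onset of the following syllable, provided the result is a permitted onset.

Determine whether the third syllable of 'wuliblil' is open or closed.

The vowels are u, i, i — 3 nuclei, so 3 syllables.
Between /u/ (V1) and /i/ (V2): /l/ is a single consonant, so it becomes the next onset.
Between /i/ (V2) and /i/ (V3): cluster /bl/ — the longest permitted-onset suffix is /l/; onset = /l/, preceding coda = /b/.
Result: wu.lib.lil.
Syllable 3 is /lil/ with coda /l/, so it is closed.

closed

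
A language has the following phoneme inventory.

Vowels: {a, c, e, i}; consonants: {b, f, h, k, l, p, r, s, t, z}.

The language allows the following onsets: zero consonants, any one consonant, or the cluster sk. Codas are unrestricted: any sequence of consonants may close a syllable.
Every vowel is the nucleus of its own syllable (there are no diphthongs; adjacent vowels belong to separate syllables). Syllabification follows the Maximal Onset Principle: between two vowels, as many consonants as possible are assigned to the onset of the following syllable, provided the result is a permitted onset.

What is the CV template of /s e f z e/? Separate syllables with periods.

CVC.CV

The vowels are e, e — 2 nuclei, so 2 syllables.
V1 /e/ – V2 /e/: /fz/ splits as /f/ + /z/ (/z/ is the longest suffix that is a licit onset).
So the parse is sef.ze.
Mapping each syllable to C/V: /sef/ → CVC, /ze/ → CV.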